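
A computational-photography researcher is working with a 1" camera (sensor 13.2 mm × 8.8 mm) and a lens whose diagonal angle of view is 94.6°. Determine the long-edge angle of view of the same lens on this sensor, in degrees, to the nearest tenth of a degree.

84.1°

Sensor diagonal = √(13.2² + 8.8²) = √251.6800 ≈ 15.8644 mm.
From the diagonal AOV: f = 15.8644 / (2·tan(47.3°)) = 15.8644 / 2.16738 ≈ 7.3196 mm.
Long-edge AOV = 2·arctan(13.2 / (2 × 7.3196)) = 2·arctan(0.90168) ≈ 84.0810°.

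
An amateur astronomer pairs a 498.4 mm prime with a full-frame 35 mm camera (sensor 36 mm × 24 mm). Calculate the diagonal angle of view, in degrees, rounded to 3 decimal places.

Sensor diagonal = √(36² + 24²) = √1872.0000 ≈ 43.2666 mm.
Angle of view α = 2·arctan(d/2f) with d = 43.2666 mm and f = 498.4 mm.
d/2f = 0.04341; arctan(0.04341) ≈ 2.4854°, so α ≈ 4.9708°.

4.971°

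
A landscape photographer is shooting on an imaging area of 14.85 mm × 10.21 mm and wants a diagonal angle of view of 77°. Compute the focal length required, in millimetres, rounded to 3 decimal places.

Sensor diagonal = √(14.85² + 10.21²) = √324.7666 ≈ 18.0213 mm.
From α = 2·arctan(d/2f) we get f = d / (2·tan(α/2)).
With d = 18.0213 mm and α/2 = 38.5°, tan(α/2) ≈ 0.79544, so f ≈ 18.0213 / 1.59087 ≈ 11.3279 mm.

11.328 mm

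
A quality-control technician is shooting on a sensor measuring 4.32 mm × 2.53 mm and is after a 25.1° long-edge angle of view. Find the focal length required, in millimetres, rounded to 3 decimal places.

From α = 2·arctan(w/2f) we get f = w / (2·tan(α/2)).
With w = 4.32 mm and α/2 = 12.55°, tan(α/2) ≈ 0.22261, so f ≈ 4.32 / 0.44522 ≈ 9.7031 mm.

9.703 mm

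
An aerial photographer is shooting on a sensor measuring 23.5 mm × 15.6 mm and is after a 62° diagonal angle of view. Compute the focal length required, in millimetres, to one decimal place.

Sensor diagonal = √(23.5² + 15.6²) = √795.6100 ≈ 28.2066 mm.
From α = 2·arctan(d/2f) we get f = d / (2·tan(α/2)).
With d = 28.2066 mm and α/2 = 31°, tan(α/2) ≈ 0.60086, so f ≈ 28.2066 / 1.20172 ≈ 23.4718 mm.

23.5 mm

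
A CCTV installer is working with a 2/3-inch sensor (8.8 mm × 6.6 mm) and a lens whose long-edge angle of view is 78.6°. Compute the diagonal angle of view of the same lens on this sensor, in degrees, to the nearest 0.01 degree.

From the long-edge AOV: f = 8.8 / (2·tan(39.3°)) = 8.8 / 1.63698 ≈ 5.3757 mm.
Sensor diagonal = √(8.8² + 6.6²) = √121.0000 ≈ 11.0000 mm.
Diagonal AOV = 2·arctan(11.0000 / (2 × 5.3757)) = 2·arctan(1.02311) ≈ 91.3091°.

91.31°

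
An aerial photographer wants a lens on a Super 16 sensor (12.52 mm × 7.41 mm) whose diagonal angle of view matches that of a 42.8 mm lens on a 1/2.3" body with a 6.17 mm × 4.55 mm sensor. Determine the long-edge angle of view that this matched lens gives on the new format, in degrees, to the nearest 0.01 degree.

8.81°

Sensor diagonal = √(6.17² + 4.55²) = √58.7714 ≈ 7.6663 mm.
Sensor diagonal = √(12.52² + 7.41²) = √211.6585 ≈ 14.5485 mm.
Equal diagonal AOV ⇒ f₂ = f₁ · 14.5485/7.6663 = 42.8 × 1.89773 ≈ 81.2229 mm.
Long-edge AOV on the new format = 2·arctan(12.52 / (2 × 81.2229)) = 2·arctan(0.07707) ≈ 8.8144°.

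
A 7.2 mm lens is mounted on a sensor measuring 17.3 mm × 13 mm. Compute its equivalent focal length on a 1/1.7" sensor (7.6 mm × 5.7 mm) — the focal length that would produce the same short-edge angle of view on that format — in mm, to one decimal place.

Equal angle of view means equal height/f ratio, so f₂ = f₁ · (height₂/height₁) = 7.2 × 5.7/13.
f₂ = 7.2 × 0.43846 ≈ 3.157 mm.

3.2 mm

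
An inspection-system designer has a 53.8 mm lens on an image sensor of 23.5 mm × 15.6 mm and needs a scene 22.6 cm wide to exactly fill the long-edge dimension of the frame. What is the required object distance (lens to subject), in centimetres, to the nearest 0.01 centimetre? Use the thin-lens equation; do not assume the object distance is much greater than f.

57.12 cm

W: 22.6 cm = 226 mm.
Magnification m = w/W = dᵢ/dₒ; combined with 1/f = 1/dₒ + 1/dᵢ this gives dₒ = f·(1 + W/w).
dₒ = 53.8 mm × (1 + 226/23.5) = 53.8 × 10.6170 ≈ 571.196 mm = 57.1196 cm.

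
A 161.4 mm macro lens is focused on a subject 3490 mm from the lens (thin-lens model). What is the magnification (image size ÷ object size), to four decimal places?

0.0485×

Thin lens: 1/f = 1/dₒ + 1/dᵢ → 1/dᵢ = 1/161.4 − 1/3490 = 0.0059093 mm⁻¹, so dᵢ ≈ 169.2261 mm.
Magnification m = dᵢ/dₒ = 169.2261/3490 ≈ 0.04849.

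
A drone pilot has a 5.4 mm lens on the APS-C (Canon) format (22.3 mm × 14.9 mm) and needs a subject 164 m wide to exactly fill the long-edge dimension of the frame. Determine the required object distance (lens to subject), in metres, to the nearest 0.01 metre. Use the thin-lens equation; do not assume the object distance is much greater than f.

W: 164 m = 164000 mm.
Magnification m = w/W = dᵢ/dₒ; combined with 1/f = 1/dₒ + 1/dᵢ this gives dₒ = f·(1 + W/w).
dₒ = 5.4 mm × (1 + 164000/22.3) = 5.4 × 7355.2601 ≈ 39718.404 mm = 39.7184 m.

39.72 m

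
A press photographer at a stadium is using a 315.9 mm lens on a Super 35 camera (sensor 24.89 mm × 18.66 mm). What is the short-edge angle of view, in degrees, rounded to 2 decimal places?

Angle of view α = 2·arctan(h/2f) with h = 18.66 mm and f = 315.9 mm.
h/2f = 0.02953; arctan(0.02953) ≈ 1.6917°, so α ≈ 3.3834°.

3.38°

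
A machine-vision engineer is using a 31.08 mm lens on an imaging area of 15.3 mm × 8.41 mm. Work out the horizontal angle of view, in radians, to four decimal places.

Angle of view α = 2·arctan(w/2f) with w = 15.3 mm and f = 31.08 mm.
w/2f = 0.24614; arctan(0.24614) ≈ 0.2413 rad, so α ≈ 0.4827 rad.

0.4827 rad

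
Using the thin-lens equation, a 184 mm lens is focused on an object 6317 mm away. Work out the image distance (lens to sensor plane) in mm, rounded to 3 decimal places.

189.520 mm

1/dᵢ = 1/f − 1/dₒ = 1/184 − 1/6317 = 0.0052765 mm⁻¹.
dᵢ = 1/0.0052765 ≈ 189.5203 mm.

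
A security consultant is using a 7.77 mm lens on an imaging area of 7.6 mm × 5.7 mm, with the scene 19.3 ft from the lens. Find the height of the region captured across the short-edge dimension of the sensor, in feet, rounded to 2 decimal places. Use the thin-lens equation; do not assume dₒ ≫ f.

14.14 ft

dₒ: 19.3 ft × 304.8 mm/ft = 5882.64 mm.
Similar triangles through the lens centre give W/dₒ = h/dᵢ; with 1/f = 1/dₒ + 1/dᵢ this gives W = h·(dₒ − f)/f.
W = 5.7 mm × (5882.64 − 7.77) / 7.77 = 5.7 × 756.0965 ≈ 4309.750 mm = 4309.750/304.8 ft = 14.1396 ft.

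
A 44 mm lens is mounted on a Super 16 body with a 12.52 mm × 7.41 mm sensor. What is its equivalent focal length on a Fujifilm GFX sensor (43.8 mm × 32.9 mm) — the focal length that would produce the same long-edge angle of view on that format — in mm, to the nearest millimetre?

154 mm

Equal angle of view means equal width/f ratio, so f₂ = f₁ · (width₂/width₁) = 44 × 43.8/12.52.
f₂ = 44 × 3.49840 ≈ 153.930 mm.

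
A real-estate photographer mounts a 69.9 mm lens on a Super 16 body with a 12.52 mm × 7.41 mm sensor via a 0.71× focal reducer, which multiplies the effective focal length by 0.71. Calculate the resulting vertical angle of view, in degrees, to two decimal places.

8.54°

Effective focal length f = 69.9 × 0.71 = 49.629 mm.
α = 2·arctan(7.41 / (2 × 49.629)) = 2·arctan(0.07465) ≈ 8.5389°.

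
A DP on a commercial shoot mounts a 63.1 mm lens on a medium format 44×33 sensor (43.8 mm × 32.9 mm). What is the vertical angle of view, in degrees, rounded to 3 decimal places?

29.223°

Angle of view α = 2·arctan(h/2f) with h = 32.9 mm and f = 63.1 mm.
h/2f = 0.26070; arctan(0.26070) ≈ 14.6116°, so α ≈ 29.2233°.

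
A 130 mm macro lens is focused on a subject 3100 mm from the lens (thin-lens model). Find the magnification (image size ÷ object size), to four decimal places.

Thin lens: 1/f = 1/dₒ + 1/dᵢ → 1/dᵢ = 1/130 − 1/3100 = 0.0073697 mm⁻¹, so dᵢ ≈ 135.6902 mm.
Magnification m = dᵢ/dₒ = 135.6902/3100 ≈ 0.04377.

0.0438×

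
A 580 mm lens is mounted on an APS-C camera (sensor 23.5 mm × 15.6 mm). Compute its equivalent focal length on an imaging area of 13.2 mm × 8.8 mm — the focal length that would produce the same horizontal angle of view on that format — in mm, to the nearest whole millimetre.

Equal angle of view means equal width/f ratio, so f₂ = f₁ · (width₂/width₁) = 580 × 13.2/23.5.
f₂ = 580 × 0.56170 ≈ 325.787 mm.

326 mm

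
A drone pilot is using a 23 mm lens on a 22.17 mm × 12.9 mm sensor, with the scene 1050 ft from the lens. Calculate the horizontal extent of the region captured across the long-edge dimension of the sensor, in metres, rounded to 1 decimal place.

dₒ: 1050 ft × 304.8 mm/ft = 320039.99 mm.
Similar triangles through the lens centre give W/dₒ = w/dᵢ; with 1/f = 1/dₒ + 1/dᵢ this gives W = w·(dₒ − f)/f.
W = 22.17 mm × (320040 − 23) / 23 = 22.17 × 13913.7822 ≈ 308468.551 mm = 308.469 m.

308.5 m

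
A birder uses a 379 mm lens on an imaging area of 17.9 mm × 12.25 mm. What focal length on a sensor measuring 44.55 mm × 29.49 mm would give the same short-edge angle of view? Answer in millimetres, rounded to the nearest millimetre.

912 mm

Equal angle of view means equal height/f ratio, so f₂ = f₁ · (height₂/height₁) = 379 × 29.49/12.25.
f₂ = 379 × 2.40735 ≈ 912.384 mm.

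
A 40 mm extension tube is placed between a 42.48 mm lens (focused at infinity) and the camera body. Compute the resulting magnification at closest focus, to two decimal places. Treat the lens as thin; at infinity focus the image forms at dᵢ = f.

0.94×

The tube moves the image plane from f to f + e, so dᵢ = 42.48 + 40 = 82.48 mm. Focus is achieved when 1/f = 1/dₒ + 1/dᵢ, giving dₒ = 1/(1/f − 1/(f+e)).
Magnification m = dᵢ/dₒ = (f+e)·(1/f − 1/(f+e)) = e/f = 40/42.48 ≈ 0.9416.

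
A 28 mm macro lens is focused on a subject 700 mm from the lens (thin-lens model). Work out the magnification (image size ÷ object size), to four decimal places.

0.0417×

Thin lens: 1/f = 1/dₒ + 1/dᵢ → 1/dᵢ = 1/28 − 1/700 = 0.0342857 mm⁻¹, so dᵢ ≈ 29.1667 mm.
Magnification m = dᵢ/dₒ = 29.1667/700 ≈ 0.04167.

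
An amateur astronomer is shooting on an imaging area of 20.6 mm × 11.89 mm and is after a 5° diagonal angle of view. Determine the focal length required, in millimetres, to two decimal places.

Sensor diagonal = √(20.6² + 11.89²) = √565.7321 ≈ 23.7851 mm.
From α = 2·arctan(d/2f) we get f = d / (2·tan(α/2)).
With d = 23.7851 mm and α/2 = 2.5°, tan(α/2) ≈ 0.04366, so f ≈ 23.7851 / 0.08732 ≈ 272.3844 mm.

272.38 mm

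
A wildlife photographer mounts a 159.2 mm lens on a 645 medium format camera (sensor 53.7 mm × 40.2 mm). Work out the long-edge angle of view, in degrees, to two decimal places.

Angle of view α = 2·arctan(w/2f) with w = 53.7 mm and f = 159.2 mm.
w/2f = 0.16866; arctan(0.16866) ≈ 9.5732°, so α ≈ 19.1463°.

19.15°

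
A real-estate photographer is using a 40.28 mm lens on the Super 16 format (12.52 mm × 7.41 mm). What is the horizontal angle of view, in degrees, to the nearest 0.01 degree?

17.67°

Angle of view α = 2·arctan(w/2f) with w = 12.52 mm and f = 40.28 mm.
w/2f = 0.15541; arctan(0.15541) ≈ 8.8338°, so α ≈ 17.6676°.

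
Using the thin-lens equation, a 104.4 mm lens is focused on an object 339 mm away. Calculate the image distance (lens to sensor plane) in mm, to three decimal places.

1/dᵢ = 1/f − 1/dₒ = 1/104.4 − 1/339 = 0.0066287 mm⁻¹.
dᵢ = 1/0.0066287 ≈ 150.8593 mm.

150.859 mm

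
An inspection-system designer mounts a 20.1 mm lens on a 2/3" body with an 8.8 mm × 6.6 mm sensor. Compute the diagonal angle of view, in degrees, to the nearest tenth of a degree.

Sensor diagonal = √(8.8² + 6.6²) = √121.0000 ≈ 11.0000 mm.
Angle of view α = 2·arctan(d/2f) with d = 11.0000 mm and f = 20.1 mm.
d/2f = 0.27363; arctan(0.27363) ≈ 15.3033°, so α ≈ 30.6067°.

30.6°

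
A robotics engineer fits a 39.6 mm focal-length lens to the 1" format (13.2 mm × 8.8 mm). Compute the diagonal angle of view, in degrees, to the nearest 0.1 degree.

22.7°

Sensor diagonal = √(13.2² + 8.8²) = √251.6800 ≈ 15.8644 mm.
Angle of view α = 2·arctan(d/2f) with d = 15.8644 mm and f = 39.6 mm.
d/2f = 0.20031; arctan(0.20031) ≈ 11.3269°, so α ≈ 22.6538°.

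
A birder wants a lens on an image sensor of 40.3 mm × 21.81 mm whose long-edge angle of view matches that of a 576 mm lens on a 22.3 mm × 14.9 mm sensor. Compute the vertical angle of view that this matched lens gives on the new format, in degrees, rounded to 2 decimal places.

1.20°

Equal long-edge AOV ⇒ f₂ = f₁ · 40.3/22.3 = 576 × 1.80717 ≈ 1040.9327 mm.
Vertical AOV on the new format = 2·arctan(21.81 / (2 × 1040.9327)) = 2·arctan(0.01048) ≈ 1.2004°.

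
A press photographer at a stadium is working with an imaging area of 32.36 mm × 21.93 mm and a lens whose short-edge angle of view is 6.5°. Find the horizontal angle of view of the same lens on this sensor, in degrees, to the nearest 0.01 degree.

From the short-edge AOV: f = 21.93 / (2·tan(3.25°)) = 21.93 / 0.11357 ≈ 193.0998 mm.
Horizontal AOV = 2·arctan(32.36 / (2 × 193.0998)) = 2·arctan(0.08379) ≈ 9.5794°.

9.58°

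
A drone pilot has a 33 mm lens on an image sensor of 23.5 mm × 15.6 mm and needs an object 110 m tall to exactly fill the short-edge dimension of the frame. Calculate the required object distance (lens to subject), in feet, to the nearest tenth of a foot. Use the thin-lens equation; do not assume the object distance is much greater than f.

W: 110 m = 110000 mm.
Magnification m = h/W = dᵢ/dₒ; combined with 1/f = 1/dₒ + 1/dᵢ this gives dₒ = f·(1 + W/h).
dₒ = 33 mm × (1 + 110000/15.6) = 33 × 7052.2821 ≈ 232725.308 mm = 232725.308/304.8 ft = 763.534 ft.

763.5 ft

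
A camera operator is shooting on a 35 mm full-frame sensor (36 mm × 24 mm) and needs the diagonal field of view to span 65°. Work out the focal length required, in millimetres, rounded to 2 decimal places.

33.96 mm

Sensor diagonal = √(36² + 24²) = √1872.0000 ≈ 43.2666 mm.
From α = 2·arctan(d/2f) we get f = d / (2·tan(α/2)).
With d = 43.2666 mm and α/2 = 32.5°, tan(α/2) ≈ 0.63707, so f ≈ 43.2666 / 1.27414 ≈ 33.9575 mm.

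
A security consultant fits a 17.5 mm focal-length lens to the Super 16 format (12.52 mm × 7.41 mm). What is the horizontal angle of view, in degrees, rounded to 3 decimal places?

Angle of view α = 2·arctan(w/2f) with w = 12.52 mm and f = 17.5 mm.
w/2f = 0.35771; arctan(0.35771) ≈ 19.6829°, so α ≈ 39.3657°.

39.366°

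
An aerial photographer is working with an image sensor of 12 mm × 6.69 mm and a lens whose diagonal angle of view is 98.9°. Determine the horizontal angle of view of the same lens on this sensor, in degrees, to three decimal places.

Sensor diagonal = √(12² + 6.69²) = √188.7561 ≈ 13.7389 mm.
From the diagonal AOV: f = 13.7389 / (2·tan(49.45°)) = 13.7389 / 2.33757 ≈ 5.8774 mm.
Horizontal AOV = 2·arctan(12 / (2 × 5.8774)) = 2·arctan(1.02086) ≈ 91.1826°.

91.183°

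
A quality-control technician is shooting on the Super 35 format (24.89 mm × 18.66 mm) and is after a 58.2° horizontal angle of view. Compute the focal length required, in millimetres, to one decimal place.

From α = 2·arctan(w/2f) we get f = w / (2·tan(α/2)).
With w = 24.89 mm and α/2 = 29.1°, tan(α/2) ≈ 0.55659, so f ≈ 24.89 / 1.11319 ≈ 22.3593 mm.

22.4 mm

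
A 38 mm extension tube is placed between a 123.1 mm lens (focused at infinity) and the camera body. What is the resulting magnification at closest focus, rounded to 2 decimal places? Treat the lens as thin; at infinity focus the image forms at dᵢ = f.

0.31×

The tube moves the image plane from f to f + e, so dᵢ = 123.1 + 38 = 161.1 mm. Focus is achieved when 1/f = 1/dₒ + 1/dᵢ, giving dₒ = 1/(1/f − 1/(f+e)).
Magnification m = dᵢ/dₒ = (f+e)·(1/f − 1/(f+e)) = e/f = 38/123.1 ≈ 0.3087.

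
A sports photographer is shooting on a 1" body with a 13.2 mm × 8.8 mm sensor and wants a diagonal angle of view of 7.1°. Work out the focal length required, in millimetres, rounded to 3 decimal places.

Sensor diagonal = √(13.2² + 8.8²) = √251.6800 ≈ 15.8644 mm.
From α = 2·arctan(d/2f) we get f = d / (2·tan(α/2)).
With d = 15.8644 mm and α/2 = 3.55°, tan(α/2) ≈ 0.06204, so f ≈ 15.8644 / 0.12408 ≈ 127.8593 mm.

127.859 mm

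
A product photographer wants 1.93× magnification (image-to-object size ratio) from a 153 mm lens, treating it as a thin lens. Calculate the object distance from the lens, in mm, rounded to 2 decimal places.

232.27 mm

With m = dᵢ/dₒ and 1/f = 1/dₒ + 1/dᵢ, substituting dᵢ = m·dₒ gives 1/f = (1 + 1/m)/dₒ, hence dₒ = f·(1 + 1/m).
dₒ = 153 × (1 + 1/1.93) = 153 × 1.51813 ≈ 232.275 mm.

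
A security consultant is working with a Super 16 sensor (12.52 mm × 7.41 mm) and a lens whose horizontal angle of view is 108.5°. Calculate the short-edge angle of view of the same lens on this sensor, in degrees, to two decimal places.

From the horizontal AOV: f = 12.52 / (2·tan(54.25°)) = 12.52 / 2.77818 ≈ 4.5066 mm.
Short-edge AOV = 2·arctan(7.41 / (2 × 4.5066)) = 2·arctan(0.82214) ≈ 78.8497°.

78.85°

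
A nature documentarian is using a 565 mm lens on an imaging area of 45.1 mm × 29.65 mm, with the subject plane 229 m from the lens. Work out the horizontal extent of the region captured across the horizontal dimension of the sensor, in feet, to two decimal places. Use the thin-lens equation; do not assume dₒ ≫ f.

59.82 ft

dₒ: 229 m = 229000 mm.
Similar triangles through the lens centre give W/dₒ = w/dᵢ; with 1/f = 1/dₒ + 1/dᵢ this gives W = w·(dₒ − f)/f.
W = 45.1 mm × (229000 − 565) / 565 = 45.1 × 404.3097 ≈ 18234.369 mm = 18234.369/304.8 ft = 59.824 ft.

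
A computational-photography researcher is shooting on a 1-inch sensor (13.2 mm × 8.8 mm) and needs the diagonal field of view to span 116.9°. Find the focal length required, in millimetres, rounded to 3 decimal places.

4.870 mm

Sensor diagonal = √(13.2² + 8.8²) = √251.6800 ≈ 15.8644 mm.
From α = 2·arctan(d/2f) we get f = d / (2·tan(α/2)).
With d = 15.8644 mm and α/2 = 58.45°, tan(α/2) ≈ 1.62866, so f ≈ 15.8644 / 3.25732 ≈ 4.8704 mm.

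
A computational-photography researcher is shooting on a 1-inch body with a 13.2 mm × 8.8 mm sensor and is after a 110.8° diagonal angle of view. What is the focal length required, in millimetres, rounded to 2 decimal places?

5.47 mm

Sensor diagonal = √(13.2² + 8.8²) = √251.6800 ≈ 15.8644 mm.
From α = 2·arctan(d/2f) we get f = d / (2·tan(α/2)).
With d = 15.8644 mm and α/2 = 55.4°, tan(α/2) ≈ 1.44958, so f ≈ 15.8644 / 2.89917 ≈ 5.4721 mm.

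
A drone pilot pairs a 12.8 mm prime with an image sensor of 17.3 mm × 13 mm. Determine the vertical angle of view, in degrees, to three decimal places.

Angle of view α = 2·arctan(h/2f) with h = 13 mm and f = 12.8 mm.
h/2f = 0.50781; arctan(0.50781) ≈ 26.9220°, so α ≈ 53.8441°.

53.844°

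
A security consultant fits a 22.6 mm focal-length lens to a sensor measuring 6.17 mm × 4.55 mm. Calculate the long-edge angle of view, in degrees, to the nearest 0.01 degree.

Angle of view α = 2·arctan(w/2f) with w = 6.17 mm and f = 22.6 mm.
w/2f = 0.13650; arctan(0.13650) ≈ 7.7731°, so α ≈ 15.5462°.

15.55°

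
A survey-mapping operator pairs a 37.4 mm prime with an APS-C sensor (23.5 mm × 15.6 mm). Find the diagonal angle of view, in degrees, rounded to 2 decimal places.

41.32°

Sensor diagonal = √(23.5² + 15.6²) = √795.6100 ≈ 28.2066 mm.
Angle of view α = 2·arctan(d/2f) with d = 28.2066 mm and f = 37.4 mm.
d/2f = 0.37709; arctan(0.37709) ≈ 20.6611°, so α ≈ 41.3222°.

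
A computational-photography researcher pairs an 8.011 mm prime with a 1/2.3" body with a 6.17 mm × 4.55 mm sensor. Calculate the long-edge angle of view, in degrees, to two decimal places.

42.12°

Angle of view α = 2·arctan(w/2f) with w = 6.17 mm and f = 8.011 mm.
w/2f = 0.38510; arctan(0.38510) ≈ 21.0615°, so α ≈ 42.1229°.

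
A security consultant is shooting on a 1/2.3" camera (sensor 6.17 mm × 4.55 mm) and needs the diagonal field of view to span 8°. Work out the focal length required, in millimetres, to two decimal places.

54.82 mm

Sensor diagonal = √(6.17² + 4.55²) = √58.7714 ≈ 7.6663 mm.
From α = 2·arctan(d/2f) we get f = d / (2·tan(α/2)).
With d = 7.6663 mm and α/2 = 4°, tan(α/2) ≈ 0.06993, so f ≈ 7.6663 / 0.13985 ≈ 54.8162 mm.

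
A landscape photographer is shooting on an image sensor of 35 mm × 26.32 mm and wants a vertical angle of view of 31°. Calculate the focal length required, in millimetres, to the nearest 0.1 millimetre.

From α = 2·arctan(h/2f) we get f = h / (2·tan(α/2)).
With h = 26.32 mm and α/2 = 15.5°, tan(α/2) ≈ 0.27732, so f ≈ 26.32 / 0.55465 ≈ 47.4534 mm.

47.5 mm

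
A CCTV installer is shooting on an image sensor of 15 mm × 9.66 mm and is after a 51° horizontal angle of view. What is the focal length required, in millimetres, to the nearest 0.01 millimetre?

15.72 mm

From α = 2·arctan(w/2f) we get f = w / (2·tan(α/2)).
With w = 15 mm and α/2 = 25.5°, tan(α/2) ≈ 0.47698, so f ≈ 15 / 0.95395 ≈ 15.7241 mm.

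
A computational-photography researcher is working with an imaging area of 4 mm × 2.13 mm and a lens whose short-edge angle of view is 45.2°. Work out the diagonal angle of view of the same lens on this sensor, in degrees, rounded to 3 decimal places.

83.058°

From the short-edge AOV: f = 2.13 / (2·tan(22.6°)) = 2.13 / 0.83252 ≈ 2.5585 mm.
Sensor diagonal = √(4² + 2.13²) = √20.5369 ≈ 4.5318 mm.
Diagonal AOV = 2·arctan(4.5318 / (2 × 2.5585)) = 2·arctan(0.88563) ≈ 83.0581°.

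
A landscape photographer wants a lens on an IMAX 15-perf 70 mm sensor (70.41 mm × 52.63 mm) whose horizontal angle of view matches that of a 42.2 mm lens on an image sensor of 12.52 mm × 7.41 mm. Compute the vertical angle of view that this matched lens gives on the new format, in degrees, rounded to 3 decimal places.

Equal horizontal AOV ⇒ f₂ = f₁ · 70.41/12.52 = 42.2 × 5.62380 ≈ 237.3244 mm.
Vertical AOV on the new format = 2·arctan(52.63 / (2 × 237.3244)) = 2·arctan(0.11088) ≈ 12.6544°.

12.654°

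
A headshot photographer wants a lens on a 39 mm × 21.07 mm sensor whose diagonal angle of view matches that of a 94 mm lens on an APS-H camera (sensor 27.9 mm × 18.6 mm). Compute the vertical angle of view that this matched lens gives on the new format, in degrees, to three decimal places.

9.692°

Sensor diagonal = √(27.9² + 18.6²) = √1124.3700 ≈ 33.5316 mm.
Sensor diagonal = √(39² + 21.07²) = √1964.9449 ≈ 44.3277 mm.
Equal diagonal AOV ⇒ f₂ = f₁ · 44.3277/33.5316 = 94 × 1.32197 ≈ 124.2649 mm.
Vertical AOV on the new format = 2·arctan(21.07 / (2 × 124.2649)) = 2·arctan(0.08478) ≈ 9.6917°.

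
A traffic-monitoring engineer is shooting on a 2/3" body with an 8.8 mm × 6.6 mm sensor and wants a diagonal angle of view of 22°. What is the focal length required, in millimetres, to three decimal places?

Sensor diagonal = √(8.8² + 6.6²) = √121.0000 ≈ 11.0000 mm.
From α = 2·arctan(d/2f) we get f = d / (2·tan(α/2)).
With d = 11.0000 mm and α/2 = 11°, tan(α/2) ≈ 0.19438, so f ≈ 11.0000 / 0.38876 ≈ 28.2950 mm.

28.295 mm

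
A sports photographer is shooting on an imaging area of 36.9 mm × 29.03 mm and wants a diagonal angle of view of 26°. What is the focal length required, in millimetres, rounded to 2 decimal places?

101.68 mm

Sensor diagonal = √(36.9² + 29.03²) = √2204.3509 ≈ 46.9505 mm.
From α = 2·arctan(d/2f) we get f = d / (2·tan(α/2)).
With d = 46.9505 mm and α/2 = 13°, tan(α/2) ≈ 0.23087, so f ≈ 46.9505 / 0.46174 ≈ 101.6825 mm.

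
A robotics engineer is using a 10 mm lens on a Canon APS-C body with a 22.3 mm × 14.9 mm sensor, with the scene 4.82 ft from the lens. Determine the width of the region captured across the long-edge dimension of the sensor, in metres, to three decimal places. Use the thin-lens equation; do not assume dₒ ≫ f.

dₒ: 4.82 ft × 304.8 mm/ft = 1469.14 mm.
Similar triangles through the lens centre give W/dₒ = w/dᵢ; with 1/f = 1/dₒ + 1/dᵢ this gives W = w·(dₒ − f)/f.
W = 22.3 mm × (1469.14 − 10) / 10 = 22.3 × 145.9136 ≈ 3253.873 mm = 3.25387 m.

3.254 m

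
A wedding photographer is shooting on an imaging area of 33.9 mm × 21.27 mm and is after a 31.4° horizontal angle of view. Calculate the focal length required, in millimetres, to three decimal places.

From α = 2·arctan(w/2f) we get f = w / (2·tan(α/2)).
With w = 33.9 mm and α/2 = 15.7°, tan(α/2) ≈ 0.28109, so f ≈ 33.9 / 0.56217 ≈ 60.3015 mm.

60.302 mm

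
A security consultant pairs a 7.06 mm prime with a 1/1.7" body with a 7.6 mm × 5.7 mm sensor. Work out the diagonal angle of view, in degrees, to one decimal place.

67.9°

Sensor diagonal = √(7.6² + 5.7²) = √90.2500 ≈ 9.5000 mm.
Angle of view α = 2·arctan(d/2f) with d = 9.5000 mm and f = 7.06 mm.
d/2f = 0.67280; arctan(0.67280) ≈ 33.9328°, so α ≈ 67.8657°.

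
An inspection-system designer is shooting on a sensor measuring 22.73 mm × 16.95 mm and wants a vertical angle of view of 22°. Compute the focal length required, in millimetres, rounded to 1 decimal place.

43.6 mm

From α = 2·arctan(h/2f) we get f = h / (2·tan(α/2)).
With h = 16.95 mm and α/2 = 11°, tan(α/2) ≈ 0.19438, so f ≈ 16.95 / 0.38876 ≈ 43.6001 mm.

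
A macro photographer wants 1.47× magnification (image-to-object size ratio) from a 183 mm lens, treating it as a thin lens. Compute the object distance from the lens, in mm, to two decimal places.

307.49 mm

With m = dᵢ/dₒ and 1/f = 1/dₒ + 1/dᵢ, substituting dᵢ = m·dₒ gives 1/f = (1 + 1/m)/dₒ, hence dₒ = f·(1 + 1/m).
dₒ = 183 × (1 + 1/1.47) = 183 × 1.68027 ≈ 307.490 mm.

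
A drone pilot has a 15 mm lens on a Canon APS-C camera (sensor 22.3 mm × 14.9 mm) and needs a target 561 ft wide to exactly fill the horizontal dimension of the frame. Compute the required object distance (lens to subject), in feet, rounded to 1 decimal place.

377.4 ft

W: 561 ft × 304.8 mm/ft = 170992.79 mm.
Magnification m = w/W = dᵢ/dₒ; combined with 1/f = 1/dₒ + 1/dᵢ this gives dₒ = f·(1 + W/w).
dₒ = 15 mm × (1 + 170993/22.3) = 15 × 7668.8383 ≈ 115032.575 mm = 115032.575/304.8 ft = 377.403 ft.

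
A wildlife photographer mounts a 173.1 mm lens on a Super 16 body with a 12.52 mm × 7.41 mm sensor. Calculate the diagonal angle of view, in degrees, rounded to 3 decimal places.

Sensor diagonal = √(12.52² + 7.41²) = √211.6585 ≈ 14.5485 mm.
Angle of view α = 2·arctan(d/2f) with d = 14.5485 mm and f = 173.1 mm.
d/2f = 0.04202; arctan(0.04202) ≈ 2.4063°, so α ≈ 4.8127°.

4.813°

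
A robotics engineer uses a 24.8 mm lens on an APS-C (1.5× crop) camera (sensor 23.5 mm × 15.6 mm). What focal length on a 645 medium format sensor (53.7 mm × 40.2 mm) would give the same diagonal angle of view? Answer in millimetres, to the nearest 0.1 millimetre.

Sensor diagonal = √(23.5² + 15.6²) = √795.6100 ≈ 28.2066 mm.
Sensor diagonal = √(53.7² + 40.2²) = √4499.7300 ≈ 67.0800 mm.
Equal angle of view means equal diagonal/f ratio, so f₂ = f₁ · (diagonal₂/diagonal₁) = 24.8 × 67.0800/28.2066.
f₂ = 24.8 × 2.37817 ≈ 58.979 mm.

59.0 mm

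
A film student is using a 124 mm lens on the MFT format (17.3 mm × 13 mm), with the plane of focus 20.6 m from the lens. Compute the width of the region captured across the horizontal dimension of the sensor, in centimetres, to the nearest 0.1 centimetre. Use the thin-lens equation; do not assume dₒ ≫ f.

285.7 cm

dₒ: 20.6 m = 20600 mm.
Similar triangles through the lens centre give W/dₒ = w/dᵢ; with 1/f = 1/dₒ + 1/dᵢ this gives W = w·(dₒ − f)/f.
W = 17.3 mm × (20600 − 124) / 124 = 17.3 × 165.1290 ≈ 2856.732 mm = 285.673 cm.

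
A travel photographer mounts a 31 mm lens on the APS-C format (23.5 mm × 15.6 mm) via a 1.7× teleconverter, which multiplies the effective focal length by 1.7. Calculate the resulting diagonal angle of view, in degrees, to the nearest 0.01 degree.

29.96°

Effective focal length f = 31 × 1.7 = 52.7 mm.
Sensor diagonal = √(23.5² + 15.6²) = √795.6100 ≈ 28.2066 mm.
α = 2·arctan(28.207 / (2 × 52.7)) = 2·arctan(0.26761) ≈ 29.9642°.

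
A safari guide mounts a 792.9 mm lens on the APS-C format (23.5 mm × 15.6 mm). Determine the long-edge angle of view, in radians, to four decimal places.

Angle of view α = 2·arctan(w/2f) with w = 23.5 mm and f = 792.9 mm.
w/2f = 0.01482; arctan(0.01482) ≈ 0.0148 rad, so α ≈ 0.0296 rad.

0.0296 rad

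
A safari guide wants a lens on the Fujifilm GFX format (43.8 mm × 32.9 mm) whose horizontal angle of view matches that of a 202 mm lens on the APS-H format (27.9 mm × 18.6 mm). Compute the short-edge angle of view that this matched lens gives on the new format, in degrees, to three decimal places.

5.939°

Equal horizontal AOV ⇒ f₂ = f₁ · 43.8/27.9 = 202 × 1.56989 ≈ 317.1183 mm.
Short-edge AOV on the new format = 2·arctan(32.9 / (2 × 317.1183)) = 2·arctan(0.05187) ≈ 5.9389°.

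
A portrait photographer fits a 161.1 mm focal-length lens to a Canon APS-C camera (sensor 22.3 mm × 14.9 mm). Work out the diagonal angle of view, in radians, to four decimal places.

Sensor diagonal = √(22.3² + 14.9²) = √719.3000 ≈ 26.8198 mm.
Angle of view α = 2·arctan(d/2f) with d = 26.8198 mm and f = 161.1 mm.
d/2f = 0.08324; arctan(0.08324) ≈ 0.0830 rad, so α ≈ 0.1661 rad.

0.1661 rad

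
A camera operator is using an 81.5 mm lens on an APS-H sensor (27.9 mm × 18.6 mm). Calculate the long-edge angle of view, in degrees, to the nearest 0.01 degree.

Angle of view α = 2·arctan(w/2f) with w = 27.9 mm and f = 81.5 mm.
w/2f = 0.17117; arctan(0.17117) ≈ 9.7129°, so α ≈ 19.4259°.

19.43°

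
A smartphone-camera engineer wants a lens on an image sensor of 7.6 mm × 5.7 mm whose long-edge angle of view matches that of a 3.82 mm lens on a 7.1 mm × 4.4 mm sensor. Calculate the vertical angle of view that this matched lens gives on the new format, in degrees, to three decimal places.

69.752°

Equal long-edge AOV ⇒ f₂ = f₁ · 7.6/7.1 = 3.82 × 1.07042 ≈ 4.0890 mm.
Vertical AOV on the new format = 2·arctan(5.7 / (2 × 4.0890)) = 2·arctan(0.69699) ≈ 69.7522°.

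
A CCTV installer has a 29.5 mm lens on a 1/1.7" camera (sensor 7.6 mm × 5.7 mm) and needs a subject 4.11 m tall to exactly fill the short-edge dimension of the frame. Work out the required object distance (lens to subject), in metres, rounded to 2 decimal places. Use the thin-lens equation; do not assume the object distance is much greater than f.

W: 4.11 m = 4110 mm.
Magnification m = h/W = dᵢ/dₒ; combined with 1/f = 1/dₒ + 1/dᵢ this gives dₒ = f·(1 + W/h).
dₒ = 29.5 mm × (1 + 4110/5.7) = 29.5 × 722.0526 ≈ 21300.553 mm = 21.3006 m.

21.30 m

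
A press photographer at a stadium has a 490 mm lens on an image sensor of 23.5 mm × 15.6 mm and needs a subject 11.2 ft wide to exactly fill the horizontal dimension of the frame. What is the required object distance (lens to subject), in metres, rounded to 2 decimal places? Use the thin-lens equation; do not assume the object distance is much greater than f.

W: 11.2 ft × 304.8 mm/ft = 3413.76 mm.
Magnification m = w/W = dᵢ/dₒ; combined with 1/f = 1/dₒ + 1/dᵢ this gives dₒ = f·(1 + W/w).
dₒ = 490 mm × (1 + 3413.76/23.5) = 490 × 146.2664 ≈ 71670.525 mm = 71.6705 m.

71.67 m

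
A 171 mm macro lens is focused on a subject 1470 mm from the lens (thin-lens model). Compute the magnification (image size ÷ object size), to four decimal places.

Thin lens: 1/f = 1/dₒ + 1/dᵢ → 1/dᵢ = 1/171 − 1/1470 = 0.0051677 mm⁻¹, so dᵢ ≈ 193.5104 mm.
Magnification m = dᵢ/dₒ = 193.5104/1470 ≈ 0.13164.

0.1316×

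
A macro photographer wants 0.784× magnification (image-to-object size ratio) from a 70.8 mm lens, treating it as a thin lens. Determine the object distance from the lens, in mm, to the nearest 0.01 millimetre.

With m = dᵢ/dₒ and 1/f = 1/dₒ + 1/dᵢ, substituting dᵢ = m·dₒ gives 1/f = (1 + 1/m)/dₒ, hence dₒ = f·(1 + 1/m).
dₒ = 70.8 × (1 + 1/0.784) = 70.8 × 2.27551 ≈ 161.106 mm.

161.11 mm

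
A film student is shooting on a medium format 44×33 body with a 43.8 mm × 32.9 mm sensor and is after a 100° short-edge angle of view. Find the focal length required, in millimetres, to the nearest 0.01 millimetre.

From α = 2·arctan(h/2f) we get f = h / (2·tan(α/2)).
With h = 32.9 mm and α/2 = 50°, tan(α/2) ≈ 1.19175, so f ≈ 32.9 / 2.38351 ≈ 13.8032 mm.

13.80 mm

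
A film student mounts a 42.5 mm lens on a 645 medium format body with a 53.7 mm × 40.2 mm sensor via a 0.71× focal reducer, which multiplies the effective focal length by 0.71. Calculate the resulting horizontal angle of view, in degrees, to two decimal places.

Effective focal length f = 42.5 × 0.71 = 30.175 mm.
α = 2·arctan(53.7 / (2 × 30.175)) = 2·arctan(0.88981) ≈ 83.3260°.

83.33°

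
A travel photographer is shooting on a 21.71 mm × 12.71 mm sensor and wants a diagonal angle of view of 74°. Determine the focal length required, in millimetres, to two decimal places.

16.69 mm

Sensor diagonal = √(21.71² + 12.71²) = √632.8682 ≈ 25.1569 mm.
From α = 2·arctan(d/2f) we get f = d / (2·tan(α/2)).
With d = 25.1569 mm and α/2 = 37°, tan(α/2) ≈ 0.75355, so f ≈ 25.1569 / 1.50711 ≈ 16.6921 mm.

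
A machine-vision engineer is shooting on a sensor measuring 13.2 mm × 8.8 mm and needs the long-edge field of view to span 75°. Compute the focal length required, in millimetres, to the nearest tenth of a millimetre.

8.6 mm

From α = 2·arctan(w/2f) we get f = w / (2·tan(α/2)).
With w = 13.2 mm and α/2 = 37.5°, tan(α/2) ≈ 0.76733, so f ≈ 13.2 / 1.53465 ≈ 8.6013 mm.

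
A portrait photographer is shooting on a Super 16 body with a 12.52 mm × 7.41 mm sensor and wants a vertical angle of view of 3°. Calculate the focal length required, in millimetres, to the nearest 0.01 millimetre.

141.49 mm

From α = 2·arctan(h/2f) we get f = h / (2·tan(α/2)).
With h = 7.41 mm and α/2 = 1.5°, tan(α/2) ≈ 0.02619, so f ≈ 7.41 / 0.05237 ≈ 141.4882 mm.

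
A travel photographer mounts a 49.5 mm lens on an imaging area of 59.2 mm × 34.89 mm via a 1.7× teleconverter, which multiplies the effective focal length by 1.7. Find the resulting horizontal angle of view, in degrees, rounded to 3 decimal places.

Effective focal length f = 49.5 × 1.7 = 84.15 mm.
α = 2·arctan(59.2 / (2 × 84.15)) = 2·arctan(0.35175) ≈ 38.7589°.

38.759°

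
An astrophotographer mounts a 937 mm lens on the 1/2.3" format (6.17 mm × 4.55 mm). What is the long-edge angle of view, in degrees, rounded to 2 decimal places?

Angle of view α = 2·arctan(w/2f) with w = 6.17 mm and f = 937 mm.
w/2f = 0.00329; arctan(0.00329) ≈ 0.1886°, so α ≈ 0.3773°.

0.38°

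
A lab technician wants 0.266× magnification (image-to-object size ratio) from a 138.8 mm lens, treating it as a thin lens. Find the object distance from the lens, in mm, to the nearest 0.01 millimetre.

With m = dᵢ/dₒ and 1/f = 1/dₒ + 1/dᵢ, substituting dᵢ = m·dₒ gives 1/f = (1 + 1/m)/dₒ, hence dₒ = f·(1 + 1/m).
dₒ = 138.8 × (1 + 1/0.266) = 138.8 × 4.75940 ≈ 660.605 mm.

660.60 mm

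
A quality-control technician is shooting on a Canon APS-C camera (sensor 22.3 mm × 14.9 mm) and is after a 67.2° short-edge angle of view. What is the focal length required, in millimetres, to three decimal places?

11.213 mm

From α = 2·arctan(h/2f) we get f = h / (2·tan(α/2)).
With h = 14.9 mm and α/2 = 33.6°, tan(α/2) ≈ 0.66440, so f ≈ 14.9 / 1.32880 ≈ 11.2132 mm.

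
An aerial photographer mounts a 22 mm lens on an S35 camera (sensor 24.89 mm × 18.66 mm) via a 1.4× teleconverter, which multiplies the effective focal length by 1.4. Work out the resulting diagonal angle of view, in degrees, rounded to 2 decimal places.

53.59°

Effective focal length f = 22 × 1.4 = 30.8 mm.
Sensor diagonal = √(24.89² + 18.66²) = √967.7077 ≈ 31.1080 mm.
α = 2·arctan(31.108 / (2 × 30.8)) = 2·arctan(0.50500) ≈ 53.5876°.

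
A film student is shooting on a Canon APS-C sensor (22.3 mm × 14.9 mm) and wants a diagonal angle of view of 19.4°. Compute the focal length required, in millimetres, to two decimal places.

Sensor diagonal = √(22.3² + 14.9²) = √719.3000 ≈ 26.8198 mm.
From α = 2·arctan(d/2f) we get f = d / (2·tan(α/2)).
With d = 26.8198 mm and α/2 = 9.7°, tan(α/2) ≈ 0.17093, so f ≈ 26.8198 / 0.34187 ≈ 78.4511 mm.

78.45 mm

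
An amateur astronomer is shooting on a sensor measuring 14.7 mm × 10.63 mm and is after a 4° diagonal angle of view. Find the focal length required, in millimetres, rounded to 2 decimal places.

Sensor diagonal = √(14.7² + 10.63²) = √329.0869 ≈ 18.1408 mm.
From α = 2·arctan(d/2f) we get f = d / (2·tan(α/2)).
With d = 18.1408 mm and α/2 = 2°, tan(α/2) ≈ 0.03492, so f ≈ 18.1408 / 0.06984 ≈ 259.7416 mm.

259.74 mm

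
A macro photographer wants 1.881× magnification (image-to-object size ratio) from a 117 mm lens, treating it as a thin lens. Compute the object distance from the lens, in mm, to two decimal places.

179.20 mm

With m = dᵢ/dₒ and 1/f = 1/dₒ + 1/dᵢ, substituting dᵢ = m·dₒ gives 1/f = (1 + 1/m)/dₒ, hence dₒ = f·(1 + 1/m).
dₒ = 117 × (1 + 1/1.881) = 117 × 1.53163 ≈ 179.201 mm.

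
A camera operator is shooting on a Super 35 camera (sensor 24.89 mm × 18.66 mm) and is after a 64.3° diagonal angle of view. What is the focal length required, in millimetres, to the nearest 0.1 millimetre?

24.7 mm

Sensor diagonal = √(24.89² + 18.66²) = √967.7077 ≈ 31.1080 mm.
From α = 2·arctan(d/2f) we get f = d / (2·tan(α/2)).
With d = 31.1080 mm and α/2 = 32.15°, tan(α/2) ≈ 0.62852, so f ≈ 31.1080 / 1.25703 ≈ 24.7472 mm.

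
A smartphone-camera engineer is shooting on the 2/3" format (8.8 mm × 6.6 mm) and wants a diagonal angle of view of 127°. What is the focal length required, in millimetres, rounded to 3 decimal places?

Sensor diagonal = √(8.8² + 6.6²) = √121.0000 ≈ 11.0000 mm.
From α = 2·arctan(d/2f) we get f = d / (2·tan(α/2)).
With d = 11.0000 mm and α/2 = 63.5°, tan(α/2) ≈ 2.00569, so f ≈ 11.0000 / 4.01138 ≈ 2.7422 mm.

2.742 mm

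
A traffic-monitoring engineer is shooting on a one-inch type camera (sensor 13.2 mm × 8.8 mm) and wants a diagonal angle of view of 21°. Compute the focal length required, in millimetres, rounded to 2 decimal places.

42.80 mm

Sensor diagonal = √(13.2² + 8.8²) = √251.6800 ≈ 15.8644 mm.
From α = 2·arctan(d/2f) we get f = d / (2·tan(α/2)).
With d = 15.8644 mm and α/2 = 10.5°, tan(α/2) ≈ 0.18534, so f ≈ 15.8644 / 0.37068 ≈ 42.7984 mm.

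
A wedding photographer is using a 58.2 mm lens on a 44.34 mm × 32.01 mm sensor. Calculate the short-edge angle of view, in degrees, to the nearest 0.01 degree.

30.75°

Angle of view α = 2·arctan(h/2f) with h = 32.01 mm and f = 58.2 mm.
h/2f = 0.27500; arctan(0.27500) ≈ 15.3763°, so α ≈ 30.7525°.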